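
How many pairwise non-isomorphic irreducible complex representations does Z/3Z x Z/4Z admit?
12

Reasoning: The number of irreducible complex representations of a finite group equals its number of conjugacy classes. Z/3Z x Z/4Z is abelian of order 12, so every element is its own conjugacy class: 12 classes, so Z/3Z x Z/4Z (order 12) has exactly 12 irreducible complex representations.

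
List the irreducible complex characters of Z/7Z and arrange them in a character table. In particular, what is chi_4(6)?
Character table of Z/7Z (irreps indexed chi_0,...,chi_6 with chi_k(m) = zeta_7^(k*m), zeta_7 = exp(2*pi*i/7)):
  irrep \ class  {0} (size 1)  {1} (size 1)    {2} (size 1)    {3} (size 1)    {4} (size 1)    {5} (size 1)    {6} (size 1)  
  chi_0          1             1               1               1               1               1               1             
  chi_1          1             exp(2*I*pi/7)   exp(4*I*pi/7)   exp(6*I*pi/7)   exp(-6*I*pi/7)  exp(-4*I*pi/7)  exp(-2*I*pi/7)
  chi_2          1             exp(4*I*pi/7)   exp(-6*I*pi/7)  exp(-2*I*pi/7)  exp(2*I*pi/7)   exp(6*I*pi/7)   exp(-4*I*pi/7)
  chi_3          1             exp(6*I*pi/7)   exp(-2*I*pi/7)  exp(4*I*pi/7)   exp(-4*I*pi/7)  exp(2*I*pi/7)   exp(-6*I*pi/7)
  chi_4          1             exp(-6*I*pi/7)  exp(2*I*pi/7)   exp(-4*I*pi/7)  exp(4*I*pi/7)   exp(-2*I*pi/7)  exp(6*I*pi/7) 
  chi_5          1             exp(-4*I*pi/7)  exp(6*I*pi/7)   exp(2*I*pi/7)   exp(-2*I*pi/7)  exp(-6*I*pi/7)  exp(4*I*pi/7) 
  chi_6          1             exp(-2*I*pi/7)  exp(-4*I*pi/7)  exp(-6*I*pi/7)  exp(6*I*pi/7)   exp(4*I*pi/7)   exp(2*I*pi/7) 

Spot check: chi_4(6) = zeta_7^(4*6) = zeta_7^24 = exp(6*I*pi/7).

Solution. Z/7Z is abelian, so all 7 irreducible complex representations are 1-dimensional. They are given by chi_k(m) = zeta_7^(k*m) for k = 0,...,6. Row orthogonality: sum_m chi_k(m) conj(chi_l(m)) = 7 * [k = l].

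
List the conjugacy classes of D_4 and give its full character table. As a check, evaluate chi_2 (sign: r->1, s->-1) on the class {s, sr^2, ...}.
Conjugacy classes: {e} of size 1, {r^2} of size 1, {r^1, r^3} of size 2, {s, sr^2, ...} of size 2, {sr, sr^3, ...} of size 2.
Character table:
  irrep \ class              {e} (size 1)  {r^2} (size 1)  {r^1, r^3} (size 2)  {s, sr^2, ...} (size 2)  {sr, sr^3, ...} (size 2)
  chi_1 (triv)               1             1               1                    1                        1                       
  chi_2 (sign: r->1, s->-1)  1             1               1                    -1                       -1                      
  chi_3 (r->-1, s->1)        1             1               -1                   1                        -1                      
  chi_4 (r->-1, s->-1)       1             1               -1                   -1                       1                       
  chi_5 (2d, j=1)            2             -2              0                    0                        0                       

Spot check: chi_2 (sign: r->1, s->-1) on {s, sr^2, ...} = -1.

Solution. D_4 has order 2*4 = 8 with 5 conjugacy classes, hence 5 irreducibles. Sum of squared dims 1 + 1 + 1 + 1 + 4 = 8 = |G|. Linear characters come from the abelianisation; the 2-dimensional irreps have character r^k -> 2*cos(2*pi*j*k/4), reflections -> 0.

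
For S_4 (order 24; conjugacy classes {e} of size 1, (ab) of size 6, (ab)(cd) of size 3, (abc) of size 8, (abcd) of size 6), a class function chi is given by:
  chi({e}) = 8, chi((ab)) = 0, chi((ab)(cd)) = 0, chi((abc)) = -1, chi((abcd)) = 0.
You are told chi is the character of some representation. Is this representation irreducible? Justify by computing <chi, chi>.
Not irreducible (reducible): <chi, chi> = 3 > 1.

Argument: <chi, chi> = (1/|G|) sum_C |C| * |chi(C)|^2 = (1/24)[1*|8|^2 + 6*|0|^2 + 3*|0|^2 + 8*|-1|^2 + 6*|0|^2]
  = (1/24)[(64) + (0) + (0) + (8) + (0)] = 72/24 = 3.
A character is irreducible iff <chi, chi> = 1, so this representation is reducible.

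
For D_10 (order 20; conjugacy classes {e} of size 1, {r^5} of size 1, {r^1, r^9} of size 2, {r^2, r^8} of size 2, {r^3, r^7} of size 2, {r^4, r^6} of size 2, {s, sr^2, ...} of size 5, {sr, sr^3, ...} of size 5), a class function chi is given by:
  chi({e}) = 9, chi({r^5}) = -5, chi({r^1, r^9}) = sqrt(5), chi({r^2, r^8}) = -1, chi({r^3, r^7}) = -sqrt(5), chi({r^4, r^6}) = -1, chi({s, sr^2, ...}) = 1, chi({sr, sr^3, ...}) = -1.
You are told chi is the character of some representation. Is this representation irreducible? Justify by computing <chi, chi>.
Not irreducible (reducible): <chi, chi> = 7 > 1.

Details: <chi, chi> = (1/|G|) sum_C |C| * |chi(C)|^2 = (1/20)[1*|9|^2 + 1*|-5|^2 + 2*|sqrt(5)|^2 + 2*|-1|^2 + 2*|-sqrt(5)|^2 + 2*|-1|^2 + 5*|1|^2 + 5*|-1|^2]
  = (1/20)[(81) + (25) + (10) + (2) + (10) + (2) + (5) + (5)] = 140/20 = 7.
A character is irreducible iff <chi, chi> = 1, so this representation is reducible.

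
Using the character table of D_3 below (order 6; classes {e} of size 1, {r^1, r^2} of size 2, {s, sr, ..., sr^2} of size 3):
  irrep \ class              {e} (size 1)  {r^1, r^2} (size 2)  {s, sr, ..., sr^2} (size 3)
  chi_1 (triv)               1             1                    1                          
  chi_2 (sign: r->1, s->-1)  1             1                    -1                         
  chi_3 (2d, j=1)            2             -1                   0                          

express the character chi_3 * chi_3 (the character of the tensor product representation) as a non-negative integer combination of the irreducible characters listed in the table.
chi_3 tensor chi_3 = chi_1 + chi_2 + chi_3 (all other irreducibles have multiplicity 0).

Solution. The character of a tensor product is the pointwise product (chi_3 * chi_3)(C) = chi_3(C) * chi_3(C):
  {e}: (2)*(2), {r^1, r^2}: (-1)*(-1), {s, sr, ..., sr^2}: (0)*(0)
so (chi_3 * chi_3) takes values
  {e} -> 4, {r^1, r^2} -> 1, {s, sr, ..., sr^2} -> 0.
Now take the inner product of this character with each irreducible chi from the table, <chi_3*chi_3, chi> = (1/6) sum_C |C| (chi_3*chi_3)(C) conj(chi(C)):
  <chi_3*chi_3, chi_1> = (1/6)[1*(4)*conj(1) + 2*(1)*conj(1) + 3*(0)*conj(1)]
      = (1/6)[(4) + (2) + (0)] = 6/6 = 1
  <chi_3*chi_3, chi_2> = (1/6)[1*(4)*conj(1) + 2*(1)*conj(1) + 3*(0)*conj(-1)]
      = (1/6)[(4) + (2) + (0)] = 6/6 = 1
  <chi_3*chi_3, chi_3> = (1/6)[1*(4)*conj(2) + 2*(1)*conj(-1) + 3*(0)*conj(0)]
      = (1/6)[(8) + (-2) + (0)] = 6/6 = 1
Hence the multiplicities are chi_1: 1, chi_2: 1, chi_3: 1. Dimension check: dim(chi_3)*dim(chi_3) = 2*2 = 4 and sum (mult * dim) = 1*1 + 1*1 + 1*2 = 4.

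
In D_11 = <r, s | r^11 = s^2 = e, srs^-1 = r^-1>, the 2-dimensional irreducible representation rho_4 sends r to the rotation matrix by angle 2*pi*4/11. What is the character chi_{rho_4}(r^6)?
chi_{rho_4}(r^6) = 2*cos(2*pi*4*6/11) = 2*cos(48*pi/11)

Reasoning: rho_4(r^6) is rotation by angle 2*pi*4*6/11, whose trace is 2*cos(2*pi*4*6/11) = 2*cos(48*pi/11).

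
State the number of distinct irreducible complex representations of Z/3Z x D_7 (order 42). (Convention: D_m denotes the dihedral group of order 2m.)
15

Derivation: The number of irreducible complex representations of a finite group equals its number of conjugacy classes. For a direct product, #classes(G x H) = #classes(G) * #classes(H). Z/3Z has 3 classes (abelian), D_7 has 5 classes, so 3 * 5 = 15, so Z/3Z x D_7 (order 42) has exactly 15 irreducible complex representations.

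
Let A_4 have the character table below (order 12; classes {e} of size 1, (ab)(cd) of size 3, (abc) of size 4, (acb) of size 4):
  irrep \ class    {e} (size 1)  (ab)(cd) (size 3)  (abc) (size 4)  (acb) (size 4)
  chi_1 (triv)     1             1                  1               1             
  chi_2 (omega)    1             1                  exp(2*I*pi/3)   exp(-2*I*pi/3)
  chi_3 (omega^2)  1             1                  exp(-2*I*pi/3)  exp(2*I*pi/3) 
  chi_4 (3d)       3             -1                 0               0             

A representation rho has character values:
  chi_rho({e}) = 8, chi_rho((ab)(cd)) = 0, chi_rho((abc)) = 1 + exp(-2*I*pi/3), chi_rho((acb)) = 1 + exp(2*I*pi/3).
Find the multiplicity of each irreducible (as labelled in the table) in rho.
Multiplicities: chi_1: 1, chi_2: 0, chi_3: 1, chi_4: 2.

Why: Use <chi_rho, chi> = (1/|G|) sum_C |C| * chi_rho(C) * conj(chi(C)) with |G| = 12 for each irreducible chi in the table:
  <chi_rho, chi_1> = (1/12)[1*(8)*conj(1) + 3*(0)*conj(1) + 4*(1 + exp(-2*I*pi/3))*conj(1) + 4*(1 + exp(2*I*pi/3))*conj(1)]
      = (1/12)[(8) + (0) + (4 + 4*exp(-2*I*pi/3)) + (4 + 4*exp(2*I*pi/3))] = 12/12 = 1
  <chi_rho, chi_2> = (1/12)[1*(8)*conj(1) + 3*(0)*conj(1) + 4*(1 + exp(-2*I*pi/3))*conj(exp(2*I*pi/3)) + 4*(1 + exp(2*I*pi/3))*conj(exp(-2*I*pi/3))]
      = (1/12)[(8) + (0) + (-4) + (-4)] = 0/12 = 0
  <chi_rho, chi_3> = (1/12)[1*(8)*conj(1) + 3*(0)*conj(1) + 4*(1 + exp(-2*I*pi/3))*conj(exp(-2*I*pi/3)) + 4*(1 + exp(2*I*pi/3))*conj(exp(2*I*pi/3))]
      = (1/12)[(8) + (0) + (4 + 4*exp(2*I*pi/3)) + (4 + 4*exp(-2*I*pi/3))] = 12/12 = 1
  <chi_rho, chi_4> = (1/12)[1*(8)*conj(3) + 3*(0)*conj(-1) + 4*(1 + exp(-2*I*pi/3))*conj(0) + 4*(1 + exp(2*I*pi/3))*conj(0)]
      = (1/12)[(24) + (0) + (0) + (0)] = 24/12 = 2
(Exp terms are combined using exp(i*s)*conj(exp(i*t)) = exp(i*(s-t)), and sums of them are collapsed using the identity that for every m > 1 the m distinct m-th roots of unity sum to 0, e.g. 1 + exp(2*I*pi/3) + exp(-2*I*pi/3) = 0.)
Dimension check: dim(rho) = sum (mult * dim) = 1*1 + 0*1 + 1*1 + 2*3 = 8 = chi_rho(e) = 8.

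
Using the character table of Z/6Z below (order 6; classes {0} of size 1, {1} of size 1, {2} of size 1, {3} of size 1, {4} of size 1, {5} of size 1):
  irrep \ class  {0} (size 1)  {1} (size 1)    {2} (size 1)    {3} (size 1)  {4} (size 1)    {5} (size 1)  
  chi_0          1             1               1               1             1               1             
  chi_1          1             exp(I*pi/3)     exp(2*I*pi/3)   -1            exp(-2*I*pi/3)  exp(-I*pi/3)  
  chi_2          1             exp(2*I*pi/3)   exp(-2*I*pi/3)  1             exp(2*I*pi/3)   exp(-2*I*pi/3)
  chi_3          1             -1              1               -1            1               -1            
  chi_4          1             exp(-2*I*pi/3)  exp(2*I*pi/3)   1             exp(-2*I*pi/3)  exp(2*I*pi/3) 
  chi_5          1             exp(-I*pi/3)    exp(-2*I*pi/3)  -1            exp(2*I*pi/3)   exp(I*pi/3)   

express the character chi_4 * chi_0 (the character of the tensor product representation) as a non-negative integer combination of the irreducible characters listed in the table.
chi_4 tensor chi_0 = chi_4 (all other irreducibles have multiplicity 0).

Details: The character of a tensor product is the pointwise product (chi_4 * chi_0)(C) = chi_4(C) * chi_0(C):
  {0}: (1)*(1), {1}: (exp(-2*I*pi/3))*(1), {2}: (exp(2*I*pi/3))*(1), {3}: (1)*(1), {4}: (exp(-2*I*pi/3))*(1), {5}: (exp(2*I*pi/3))*(1)
so (chi_4 * chi_0) takes values
  {0} -> 1, {1} -> exp(-2*I*pi/3), {2} -> exp(2*I*pi/3), {3} -> 1, {4} -> exp(-2*I*pi/3), {5} -> exp(2*I*pi/3).
Now take the inner product of this character with each irreducible chi from the table, <chi_4*chi_0, chi> = (1/6) sum_C |C| (chi_4*chi_0)(C) conj(chi(C)):
  <chi_4*chi_0, chi_0> = (1/6)[1*(1)*conj(1) + 1*(exp(-2*I*pi/3))*conj(1) + 1*(exp(2*I*pi/3))*conj(1) + 1*(1)*conj(1) + 1*(exp(-2*I*pi/3))*conj(1) + 1*(exp(2*I*pi/3))*conj(1)]
      = (1/6)[(1) + (exp(-2*I*pi/3)) + (exp(2*I*pi/3)) + (1) + (exp(-2*I*pi/3)) + (exp(2*I*pi/3))] = 0/6 = 0
  <chi_4*chi_0, chi_1> = (1/6)[1*(1)*conj(1) + 1*(exp(-2*I*pi/3))*conj(exp(I*pi/3)) + 1*(exp(2*I*pi/3))*conj(exp(2*I*pi/3)) + 1*(1)*conj(-1) + 1*(exp(-2*I*pi/3))*conj(exp(-2*I*pi/3)) + 1*(exp(2*I*pi/3))*conj(exp(-I*pi/3))]
      = (1/6)[(1) + (-1) + (1) + (-1) + (1) + (-1)] = 0/6 = 0
  <chi_4*chi_0, chi_2> = (1/6)[1*(1)*conj(1) + 1*(exp(-2*I*pi/3))*conj(exp(2*I*pi/3)) + 1*(exp(2*I*pi/3))*conj(exp(-2*I*pi/3)) + 1*(1)*conj(1) + 1*(exp(-2*I*pi/3))*conj(exp(2*I*pi/3)) + 1*(exp(2*I*pi/3))*conj(exp(-2*I*pi/3))]
      = (1/6)[(1) + (exp(2*I*pi/3)) + (exp(-2*I*pi/3)) + (1) + (exp(2*I*pi/3)) + (exp(-2*I*pi/3))] = 0/6 = 0
  <chi_4*chi_0, chi_3> = (1/6)[1*(1)*conj(1) + 1*(exp(-2*I*pi/3))*conj(-1) + 1*(exp(2*I*pi/3))*conj(1) + 1*(1)*conj(-1) + 1*(exp(-2*I*pi/3))*conj(1) + 1*(exp(2*I*pi/3))*conj(-1)]
      = (1/6)[(1) + (-exp(-2*I*pi/3)) + (exp(2*I*pi/3)) + (-1) + (exp(-2*I*pi/3)) + (-exp(2*I*pi/3))] = 0/6 = 0
  <chi_4*chi_0, chi_4> = (1/6)[1*(1)*conj(1) + 1*(exp(-2*I*pi/3))*conj(exp(-2*I*pi/3)) + 1*(exp(2*I*pi/3))*conj(exp(2*I*pi/3)) + 1*(1)*conj(1) + 1*(exp(-2*I*pi/3))*conj(exp(-2*I*pi/3)) + 1*(exp(2*I*pi/3))*conj(exp(2*I*pi/3))]
      = (1/6)[(1) + (1) + (1) + (1) + (1) + (1)] = 6/6 = 1
  <chi_4*chi_0, chi_5> = (1/6)[1*(1)*conj(1) + 1*(exp(-2*I*pi/3))*conj(exp(-I*pi/3)) + 1*(exp(2*I*pi/3))*conj(exp(-2*I*pi/3)) + 1*(1)*conj(-1) + 1*(exp(-2*I*pi/3))*conj(exp(2*I*pi/3)) + 1*(exp(2*I*pi/3))*conj(exp(I*pi/3))]
      = (1/6)[(1) + (exp(-I*pi/3)) + (exp(-2*I*pi/3)) + (-1) + (exp(2*I*pi/3)) + (exp(I*pi/3))] = 0/6 = 0
(Exp terms are combined using exp(i*s)*conj(exp(i*t)) = exp(i*(s-t)), and sums of them are collapsed using the identity that for every m > 1 the m distinct m-th roots of unity sum to 0, e.g. 1 + exp(2*I*pi/3) + exp(-2*I*pi/3) = 0.)
Hence the multiplicities are chi_4: 1. Dimension check: dim(chi_4)*dim(chi_0) = 1*1 = 1 and sum (mult * dim) = 1*1 = 1.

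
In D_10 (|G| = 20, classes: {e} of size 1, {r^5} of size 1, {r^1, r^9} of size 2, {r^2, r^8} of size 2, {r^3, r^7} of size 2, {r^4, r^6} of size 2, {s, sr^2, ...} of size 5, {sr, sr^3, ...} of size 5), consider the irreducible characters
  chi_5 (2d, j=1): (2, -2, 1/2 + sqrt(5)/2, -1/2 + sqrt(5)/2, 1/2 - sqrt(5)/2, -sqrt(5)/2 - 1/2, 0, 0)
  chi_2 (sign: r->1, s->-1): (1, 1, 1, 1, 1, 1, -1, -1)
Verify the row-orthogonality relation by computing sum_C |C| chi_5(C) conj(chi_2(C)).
Sum = 0; so <chi_5, chi_2> = 0 (distinct irreducibles are orthogonal).

Proof sketch: Compute term by term over conjugacy classes (|C| * chi_5(C) * conj(chi_2(C))):
  1*(2)*conj(1) + 1*(-2)*conj(1) + 2*(1/2 + sqrt(5)/2)*conj(1) + 2*(-1/2 + sqrt(5)/2)*conj(1) + 2*(1/2 - sqrt(5)/2)*conj(1) + 2*(-sqrt(5)/2 - 1/2)*conj(1) + 5*(0)*conj(-1) + 5*(0)*conj(-1)
  = (2) + (-2) + (1 + sqrt(5)) + (-1 + sqrt(5)) + (1 - sqrt(5)) + (-sqrt(5) - 1) + (0) + (0)
  = 0.
Dividing by |G| = 20 gives 0/20 = 0, matching the row-orthogonality relation <chi_5, chi_2> = [chi_5 = chi_2].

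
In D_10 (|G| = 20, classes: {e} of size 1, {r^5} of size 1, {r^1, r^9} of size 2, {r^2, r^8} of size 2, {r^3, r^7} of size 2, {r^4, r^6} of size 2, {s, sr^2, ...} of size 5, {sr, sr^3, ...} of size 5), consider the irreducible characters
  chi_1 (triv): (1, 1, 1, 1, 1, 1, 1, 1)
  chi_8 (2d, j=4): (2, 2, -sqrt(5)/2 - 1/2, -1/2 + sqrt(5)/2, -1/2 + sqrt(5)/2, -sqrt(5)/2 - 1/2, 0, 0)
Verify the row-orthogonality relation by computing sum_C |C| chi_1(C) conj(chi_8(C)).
Sum = 0; so <chi_1, chi_8> = 0 (distinct irreducibles are orthogonal).

Working: Compute term by term over conjugacy classes (|C| * chi_1(C) * conj(chi_8(C))):
  1*(1)*conj(2) + 1*(1)*conj(2) + 2*(1)*conj(-sqrt(5)/2 - 1/2) + 2*(1)*conj(-1/2 + sqrt(5)/2) + 2*(1)*conj(-1/2 + sqrt(5)/2) + 2*(1)*conj(-sqrt(5)/2 - 1/2) + 5*(1)*conj(0) + 5*(1)*conj(0)
  = (2) + (2) + (-sqrt(5) - 1) + (-1 + sqrt(5)) + (-1 + sqrt(5)) + (-sqrt(5) - 1) + (0) + (0)
  = 0.
Dividing by |G| = 20 gives 0/20 = 0, matching the row-orthogonality relation <chi_1, chi_8> = [chi_1 = chi_8].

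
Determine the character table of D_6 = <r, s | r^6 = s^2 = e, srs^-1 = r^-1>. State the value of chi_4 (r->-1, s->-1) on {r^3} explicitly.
Conjugacy classes: {e} of size 1, {r^3} of size 1, {r^1, r^5} of size 2, {r^2, r^4} of size 2, {s, sr^2, ...} of size 3, {sr, sr^3, ...} of size 3.
Character table:
  irrep \ class              {e} (size 1)  {r^3} (size 1)  {r^1, r^5} (size 2)  {r^2, r^4} (size 2)  {s, sr^2, ...} (size 3)  {sr, sr^3, ...} (size 3)
  chi_1 (triv)               1             1               1                    1                    1                        1                       
  chi_2 (sign: r->1, s->-1)  1             1               1                    1                    -1                       -1                      
  chi_3 (r->-1, s->1)        1             -1              -1                   1                    1                        -1                      
  chi_4 (r->-1, s->-1)       1             -1              -1                   1                    -1                       1                       
  chi_5 (2d, j=1)            2             -2              1                    -1                   0                        0                       
  chi_6 (2d, j=2)            2             2               -1                   -1                   0                        0                       

Spot check: chi_4 (r->-1, s->-1) on {r^3} = -1.

Solution. D_6 has order 2*6 = 12 with 6 conjugacy classes, hence 6 irreducibles. Sum of squared dims 1 + 1 + 1 + 1 + 4 + 4 = 12 = |G|. Linear characters come from the abelianisation; the 2-dimensional irreps have character r^k -> 2*cos(2*pi*j*k/6), reflections -> 0.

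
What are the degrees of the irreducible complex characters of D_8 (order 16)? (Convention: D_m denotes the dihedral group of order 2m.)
Dimensions: 1, 1, 1, 1, 2, 2, 2

Why: There are 7 irreducibles (= number of conjugacy classes). Their dimensions d_i satisfy sum d_i^2 = |G| = 16: 1 + 1 + 1 + 1 + 4 + 4 + 4 = 16.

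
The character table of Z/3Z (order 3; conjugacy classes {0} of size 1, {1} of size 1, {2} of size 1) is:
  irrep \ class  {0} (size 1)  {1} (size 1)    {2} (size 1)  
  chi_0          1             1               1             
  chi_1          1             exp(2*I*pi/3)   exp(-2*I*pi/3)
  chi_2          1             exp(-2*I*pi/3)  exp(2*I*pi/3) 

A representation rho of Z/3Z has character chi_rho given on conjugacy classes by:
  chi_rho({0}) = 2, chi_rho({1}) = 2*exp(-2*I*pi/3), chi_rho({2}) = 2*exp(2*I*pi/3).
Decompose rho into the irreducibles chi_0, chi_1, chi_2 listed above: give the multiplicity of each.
Multiplicities: chi_0: 0, chi_1: 0, chi_2: 2.

Explanation: Use <chi_rho, chi> = (1/|G|) sum_C |C| * chi_rho(C) * conj(chi(C)) with |G| = 3 for each irreducible chi in the table:
  <chi_rho, chi_0> = (1/3)[1*(2)*conj(1) + 1*(2*exp(-2*I*pi/3))*conj(1) + 1*(2*exp(2*I*pi/3))*conj(1)]
      = (1/3)[(2) + (2*exp(-2*I*pi/3)) + (2*exp(2*I*pi/3))] = 0/3 = 0
  <chi_rho, chi_1> = (1/3)[1*(2)*conj(1) + 1*(2*exp(-2*I*pi/3))*conj(exp(2*I*pi/3)) + 1*(2*exp(2*I*pi/3))*conj(exp(-2*I*pi/3))]
      = (1/3)[(2) + (2*exp(2*I*pi/3)) + (2*exp(-2*I*pi/3))] = 0/3 = 0
  <chi_rho, chi_2> = (1/3)[1*(2)*conj(1) + 1*(2*exp(-2*I*pi/3))*conj(exp(-2*I*pi/3)) + 1*(2*exp(2*I*pi/3))*conj(exp(2*I*pi/3))]
      = (1/3)[(2) + (2) + (2)] = 6/3 = 2
(Exp terms are combined using exp(i*s)*conj(exp(i*t)) = exp(i*(s-t)), and sums of them are collapsed using the identity that for every m > 1 the m distinct m-th roots of unity sum to 0, e.g. 1 + exp(2*I*pi/3) + exp(-2*I*pi/3) = 0.)
Dimension check: dim(rho) = sum (mult * dim) = 0*1 + 0*1 + 2*1 = 2 = chi_rho(e) = 2.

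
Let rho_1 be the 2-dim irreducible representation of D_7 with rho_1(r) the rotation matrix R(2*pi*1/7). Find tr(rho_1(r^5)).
chi_{rho_1}(r^5) = 2*cos(2*pi*1*5/7) = -2*cos(3*pi/7)

Proof sketch: rho_1(r^5) is rotation by angle 2*pi*1*5/7, whose trace is 2*cos(2*pi*1*5/7) = -2*cos(3*pi/7).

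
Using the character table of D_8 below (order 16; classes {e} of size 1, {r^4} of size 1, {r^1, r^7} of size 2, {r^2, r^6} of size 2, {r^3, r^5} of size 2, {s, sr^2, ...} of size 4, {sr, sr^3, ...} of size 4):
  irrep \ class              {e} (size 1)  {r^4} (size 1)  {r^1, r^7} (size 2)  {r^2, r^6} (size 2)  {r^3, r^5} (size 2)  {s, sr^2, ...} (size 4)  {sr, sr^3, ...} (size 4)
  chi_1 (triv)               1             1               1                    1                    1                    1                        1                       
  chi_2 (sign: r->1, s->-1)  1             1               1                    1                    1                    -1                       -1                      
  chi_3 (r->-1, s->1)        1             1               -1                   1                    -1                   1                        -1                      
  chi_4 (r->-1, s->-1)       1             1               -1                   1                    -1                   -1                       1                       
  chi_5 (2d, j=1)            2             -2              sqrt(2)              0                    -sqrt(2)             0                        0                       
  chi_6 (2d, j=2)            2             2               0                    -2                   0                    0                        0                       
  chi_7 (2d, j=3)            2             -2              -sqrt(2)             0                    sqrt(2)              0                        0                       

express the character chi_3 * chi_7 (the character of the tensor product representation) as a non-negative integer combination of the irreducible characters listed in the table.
chi_3 tensor chi_7 = chi_5 (all other irreducibles have multiplicity 0).

Explanation: The character of a tensor product is the pointwise product (chi_3 * chi_7)(C) = chi_3(C) * chi_7(C):
  {e}: (1)*(2), {r^4}: (1)*(-2), {r^1, r^7}: (-1)*(-sqrt(2)), {r^2, r^6}: (1)*(0), {r^3, r^5}: (-1)*(sqrt(2)), {s, sr^2, ...}: (1)*(0), {sr, sr^3, ...}: (-1)*(0)
so (chi_3 * chi_7) takes values
  {e} -> 2, {r^4} -> -2, {r^1, r^7} -> sqrt(2), {r^2, r^6} -> 0, {r^3, r^5} -> -sqrt(2), {s, sr^2, ...} -> 0, {sr, sr^3, ...} -> 0.
Now take the inner product of this character with each irreducible chi from the table, <chi_3*chi_7, chi> = (1/16) sum_C |C| (chi_3*chi_7)(C) conj(chi(C)):
  <chi_3*chi_7, chi_1> = (1/16)[1*(2)*conj(1) + 1*(-2)*conj(1) + 2*(sqrt(2))*conj(1) + 2*(0)*conj(1) + 2*(-sqrt(2))*conj(1) + 4*(0)*conj(1) + 4*(0)*conj(1)]
      = (1/16)[(2) + (-2) + (2*sqrt(2)) + (0) + (-2*sqrt(2)) + (0) + (0)] = 0/16 = 0
  <chi_3*chi_7, chi_2> = (1/16)[1*(2)*conj(1) + 1*(-2)*conj(1) + 2*(sqrt(2))*conj(1) + 2*(0)*conj(1) + 2*(-sqrt(2))*conj(1) + 4*(0)*conj(-1) + 4*(0)*conj(-1)]
      = (1/16)[(2) + (-2) + (2*sqrt(2)) + (0) + (-2*sqrt(2)) + (0) + (0)] = 0/16 = 0
  <chi_3*chi_7, chi_3> = (1/16)[1*(2)*conj(1) + 1*(-2)*conj(1) + 2*(sqrt(2))*conj(-1) + 2*(0)*conj(1) + 2*(-sqrt(2))*conj(-1) + 4*(0)*conj(1) + 4*(0)*conj(-1)]
      = (1/16)[(2) + (-2) + (-2*sqrt(2)) + (0) + (2*sqrt(2)) + (0) + (0)] = 0/16 = 0
  <chi_3*chi_7, chi_4> = (1/16)[1*(2)*conj(1) + 1*(-2)*conj(1) + 2*(sqrt(2))*conj(-1) + 2*(0)*conj(1) + 2*(-sqrt(2))*conj(-1) + 4*(0)*conj(-1) + 4*(0)*conj(1)]
      = (1/16)[(2) + (-2) + (-2*sqrt(2)) + (0) + (2*sqrt(2)) + (0) + (0)] = 0/16 = 0
  <chi_3*chi_7, chi_5> = (1/16)[1*(2)*conj(2) + 1*(-2)*conj(-2) + 2*(sqrt(2))*conj(sqrt(2)) + 2*(0)*conj(0) + 2*(-sqrt(2))*conj(-sqrt(2)) + 4*(0)*conj(0) + 4*(0)*conj(0)]
      = (1/16)[(4) + (4) + (4) + (0) + (4) + (0) + (0)] = 16/16 = 1
  <chi_3*chi_7, chi_6> = (1/16)[1*(2)*conj(2) + 1*(-2)*conj(2) + 2*(sqrt(2))*conj(0) + 2*(0)*conj(-2) + 2*(-sqrt(2))*conj(0) + 4*(0)*conj(0) + 4*(0)*conj(0)]
      = (1/16)[(4) + (-4) + (0) + (0) + (0) + (0) + (0)] = 0/16 = 0
  <chi_3*chi_7, chi_7> = (1/16)[1*(2)*conj(2) + 1*(-2)*conj(-2) + 2*(sqrt(2))*conj(-sqrt(2)) + 2*(0)*conj(0) + 2*(-sqrt(2))*conj(sqrt(2)) + 4*(0)*conj(0) + 4*(0)*conj(0)]
      = (1/16)[(4) + (4) + (-4) + (0) + (-4) + (0) + (0)] = 0/16 = 0
Hence the multiplicities are chi_5: 1. Dimension check: dim(chi_3)*dim(chi_7) = 1*2 = 2 and sum (mult * dim) = 1*2 = 2.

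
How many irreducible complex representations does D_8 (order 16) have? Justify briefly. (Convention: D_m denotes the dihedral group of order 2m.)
7

Proof sketch: The number of irreducible complex representations of a finite group equals its number of conjugacy classes. D_8 has 7 conjugacy classes (n/2 + 3 for n even), so D_8 (order 16) has exactly 7 irreducible complex representations.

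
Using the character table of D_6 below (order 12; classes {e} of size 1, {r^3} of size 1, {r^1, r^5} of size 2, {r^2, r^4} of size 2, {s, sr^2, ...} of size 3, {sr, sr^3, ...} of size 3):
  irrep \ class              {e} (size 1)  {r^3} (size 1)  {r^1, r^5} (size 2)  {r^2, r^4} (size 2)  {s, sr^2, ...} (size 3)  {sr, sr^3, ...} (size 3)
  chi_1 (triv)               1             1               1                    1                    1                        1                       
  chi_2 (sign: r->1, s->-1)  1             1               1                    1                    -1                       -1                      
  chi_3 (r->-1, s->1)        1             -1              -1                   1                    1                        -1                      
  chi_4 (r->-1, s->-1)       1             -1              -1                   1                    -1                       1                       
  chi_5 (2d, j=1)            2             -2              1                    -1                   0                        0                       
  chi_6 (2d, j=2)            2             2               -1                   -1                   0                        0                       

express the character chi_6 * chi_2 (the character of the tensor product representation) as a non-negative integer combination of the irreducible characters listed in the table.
chi_6 tensor chi_2 = chi_6 (all other irreducibles have multiplicity 0).

Solution. The character of a tensor product is the pointwise product (chi_6 * chi_2)(C) = chi_6(C) * chi_2(C):
  {e}: (2)*(1), {r^3}: (2)*(1), {r^1, r^5}: (-1)*(1), {r^2, r^4}: (-1)*(1), {s, sr^2, ...}: (0)*(-1), {sr, sr^3, ...}: (0)*(-1)
so (chi_6 * chi_2) takes values
  {e} -> 2, {r^3} -> 2, {r^1, r^5} -> -1, {r^2, r^4} -> -1, {s, sr^2, ...} -> 0, {sr, sr^3, ...} -> 0.
Now take the inner product of this character with each irreducible chi from the table, <chi_6*chi_2, chi> = (1/12) sum_C |C| (chi_6*chi_2)(C) conj(chi(C)):
  <chi_6*chi_2, chi_1> = (1/12)[1*(2)*conj(1) + 1*(2)*conj(1) + 2*(-1)*conj(1) + 2*(-1)*conj(1) + 3*(0)*conj(1) + 3*(0)*conj(1)]
      = (1/12)[(2) + (2) + (-2) + (-2) + (0) + (0)] = 0/12 = 0
  <chi_6*chi_2, chi_2> = (1/12)[1*(2)*conj(1) + 1*(2)*conj(1) + 2*(-1)*conj(1) + 2*(-1)*conj(1) + 3*(0)*conj(-1) + 3*(0)*conj(-1)]
      = (1/12)[(2) + (2) + (-2) + (-2) + (0) + (0)] = 0/12 = 0
  <chi_6*chi_2, chi_3> = (1/12)[1*(2)*conj(1) + 1*(2)*conj(-1) + 2*(-1)*conj(-1) + 2*(-1)*conj(1) + 3*(0)*conj(1) + 3*(0)*conj(-1)]
      = (1/12)[(2) + (-2) + (2) + (-2) + (0) + (0)] = 0/12 = 0
  <chi_6*chi_2, chi_4> = (1/12)[1*(2)*conj(1) + 1*(2)*conj(-1) + 2*(-1)*conj(-1) + 2*(-1)*conj(1) + 3*(0)*conj(-1) + 3*(0)*conj(1)]
      = (1/12)[(2) + (-2) + (2) + (-2) + (0) + (0)] = 0/12 = 0
  <chi_6*chi_2, chi_5> = (1/12)[1*(2)*conj(2) + 1*(2)*conj(-2) + 2*(-1)*conj(1) + 2*(-1)*conj(-1) + 3*(0)*conj(0) + 3*(0)*conj(0)]
      = (1/12)[(4) + (-4) + (-2) + (2) + (0) + (0)] = 0/12 = 0
  <chi_6*chi_2, chi_6> = (1/12)[1*(2)*conj(2) + 1*(2)*conj(2) + 2*(-1)*conj(-1) + 2*(-1)*conj(-1) + 3*(0)*conj(0) + 3*(0)*conj(0)]
      = (1/12)[(4) + (4) + (2) + (2) + (0) + (0)] = 12/12 = 1
Hence the multiplicities are chi_6: 1. Dimension check: dim(chi_6)*dim(chi_2) = 2*1 = 2 and sum (mult * dim) = 1*2 = 2.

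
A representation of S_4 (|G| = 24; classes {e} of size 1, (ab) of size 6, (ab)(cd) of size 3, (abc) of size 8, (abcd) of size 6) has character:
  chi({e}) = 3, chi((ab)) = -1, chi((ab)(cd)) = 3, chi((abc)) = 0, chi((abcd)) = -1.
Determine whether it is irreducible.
Not irreducible (reducible): <chi, chi> = 2 > 1.

Details: <chi, chi> = (1/|G|) sum_C |C| * |chi(C)|^2 = (1/24)[1*|3|^2 + 6*|-1|^2 + 3*|3|^2 + 8*|0|^2 + 6*|-1|^2]
  = (1/24)[(9) + (6) + (27) + (0) + (6)] = 48/24 = 2.
A character is irreducible iff <chi, chi> = 1, so this representation is reducible.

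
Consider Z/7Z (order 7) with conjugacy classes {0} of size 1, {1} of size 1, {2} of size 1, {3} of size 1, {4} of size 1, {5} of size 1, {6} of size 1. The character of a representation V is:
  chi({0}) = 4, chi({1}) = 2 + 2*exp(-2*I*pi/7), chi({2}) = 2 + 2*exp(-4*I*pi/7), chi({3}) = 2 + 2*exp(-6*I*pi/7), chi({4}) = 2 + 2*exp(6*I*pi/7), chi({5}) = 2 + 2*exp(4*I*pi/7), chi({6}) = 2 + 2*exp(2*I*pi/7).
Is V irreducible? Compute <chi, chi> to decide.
Not irreducible (reducible): <chi, chi> = 8 > 1.

<chi, chi> = (1/|G|) sum_C |C| * |chi(C)|^2 = (1/7)[1*|4|^2 + 1*|2 + 2*exp(-2*I*pi/7)|^2 + 1*|2 + 2*exp(-4*I*pi/7)|^2 + 1*|2 + 2*exp(-6*I*pi/7)|^2 + 1*|2 + 2*exp(6*I*pi/7)|^2 + 1*|2 + 2*exp(4*I*pi/7)|^2 + 1*|2 + 2*exp(2*I*pi/7)|^2]
  = (1/7)[(16) + (8 + 4*exp(-2*I*pi/7) + 4*exp(2*I*pi/7)) + (8 + 4*exp(-4*I*pi/7) + 4*exp(4*I*pi/7)) + (8 + 4*exp(-6*I*pi/7) + 4*exp(6*I*pi/7)) + (8 + 4*exp(-6*I*pi/7) + 4*exp(6*I*pi/7)) + (8 + 4*exp(-4*I*pi/7) + 4*exp(4*I*pi/7)) + (8 + 4*exp(-2*I*pi/7) + 4*exp(2*I*pi/7))] = 56/7 = 8.
(Exp terms are combined using exp(i*s)*conj(exp(i*t)) = exp(i*(s-t)), and sums of them are collapsed using the identity that for every m > 1 the m distinct m-th roots of unity sum to 0, e.g. 1 + exp(2*I*pi/3) + exp(-2*I*pi/3) = 0.)
A character is irreducible iff <chi, chi> = 1, so this representation is reducible.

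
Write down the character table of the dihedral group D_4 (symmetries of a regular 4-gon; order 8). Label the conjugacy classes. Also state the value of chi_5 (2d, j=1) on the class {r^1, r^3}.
Conjugacy classes: {e} of size 1, {r^2} of size 1, {r^1, r^3} of size 2, {s, sr^2, ...} of size 2, {sr, sr^3, ...} of size 2.
Character table:
  irrep \ class              {e} (size 1)  {r^2} (size 1)  {r^1, r^3} (size 2)  {s, sr^2, ...} (size 2)  {sr, sr^3, ...} (size 2)
  chi_1 (triv)               1             1               1                    1                        1                       
  chi_2 (sign: r->1, s->-1)  1             1               1                    -1                       -1                      
  chi_3 (r->-1, s->1)        1             1               -1                   1                        -1                      
  chi_4 (r->-1, s->-1)       1             1               -1                   -1                       1                       
  chi_5 (2d, j=1)            2             -2              0                    0                        0                       

Spot check: chi_5 (2d, j=1) on {r^1, r^3} = 0.

Working: D_4 has order 2*4 = 8 with 5 conjugacy classes, hence 5 irreducibles. Sum of squared dims 1 + 1 + 1 + 1 + 4 = 8 = |G|. Linear characters come from the abelianisation; the 2-dimensional irreps have character r^k -> 2*cos(2*pi*j*k/4), reflections -> 0.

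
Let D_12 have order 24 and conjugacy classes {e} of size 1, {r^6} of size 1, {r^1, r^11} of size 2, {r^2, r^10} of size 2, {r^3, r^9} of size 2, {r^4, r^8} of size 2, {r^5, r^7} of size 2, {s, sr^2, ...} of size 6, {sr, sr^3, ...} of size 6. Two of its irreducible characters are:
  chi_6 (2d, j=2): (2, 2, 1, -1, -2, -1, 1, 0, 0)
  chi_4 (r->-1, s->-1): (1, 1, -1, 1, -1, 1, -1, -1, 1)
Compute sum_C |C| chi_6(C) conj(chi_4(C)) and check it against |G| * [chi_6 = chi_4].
Sum = 0; so <chi_6, chi_4> = 0 (distinct irreducibles are orthogonal).

Compute term by term over conjugacy classes (|C| * chi_6(C) * conj(chi_4(C))):
  1*(2)*conj(1) + 1*(2)*conj(1) + 2*(1)*conj(-1) + 2*(-1)*conj(1) + 2*(-2)*conj(-1) + 2*(-1)*conj(1) + 2*(1)*conj(-1) + 6*(0)*conj(-1) + 6*(0)*conj(1)
  = (2) + (2) + (-2) + (-2) + (4) + (-2) + (-2) + (0) + (0)
  = 0.
Dividing by |G| = 24 gives 0/24 = 0, matching the row-orthogonality relation <chi_6, chi_4> = [chi_6 = chi_4].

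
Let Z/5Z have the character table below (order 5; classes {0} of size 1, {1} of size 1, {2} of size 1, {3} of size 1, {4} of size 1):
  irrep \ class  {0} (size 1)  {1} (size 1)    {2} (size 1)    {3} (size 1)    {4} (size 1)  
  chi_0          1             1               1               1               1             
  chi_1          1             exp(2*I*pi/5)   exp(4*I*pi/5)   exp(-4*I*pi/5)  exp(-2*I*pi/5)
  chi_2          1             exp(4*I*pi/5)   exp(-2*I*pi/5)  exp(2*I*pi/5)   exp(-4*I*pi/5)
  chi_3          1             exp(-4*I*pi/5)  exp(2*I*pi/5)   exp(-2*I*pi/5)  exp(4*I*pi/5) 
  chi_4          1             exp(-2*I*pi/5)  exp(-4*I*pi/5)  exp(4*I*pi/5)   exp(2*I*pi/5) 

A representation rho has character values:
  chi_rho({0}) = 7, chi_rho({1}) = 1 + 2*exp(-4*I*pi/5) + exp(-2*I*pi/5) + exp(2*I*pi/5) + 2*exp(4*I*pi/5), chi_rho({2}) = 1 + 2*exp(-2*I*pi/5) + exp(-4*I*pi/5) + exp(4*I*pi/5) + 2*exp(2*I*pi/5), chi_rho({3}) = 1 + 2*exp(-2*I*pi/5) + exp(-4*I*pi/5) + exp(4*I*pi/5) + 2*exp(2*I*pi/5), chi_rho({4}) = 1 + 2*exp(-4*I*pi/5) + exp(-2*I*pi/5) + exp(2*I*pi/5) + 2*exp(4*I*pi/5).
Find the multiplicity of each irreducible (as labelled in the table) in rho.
Multiplicities: chi_0: 1, chi_1: 1, chi_2: 2, chi_3: 2, chi_4: 1.

Details: Use <chi_rho, chi> = (1/|G|) sum_C |C| * chi_rho(C) * conj(chi(C)) with |G| = 5 for each irreducible chi in the table:
  <chi_rho, chi_0> = (1/5)[1*(7)*conj(1) + 1*(1 + 2*exp(-4*I*pi/5) + exp(-2*I*pi/5) + exp(2*I*pi/5) + 2*exp(4*I*pi/5))*conj(1) + 1*(1 + 2*exp(-2*I*pi/5) + exp(-4*I*pi/5) + exp(4*I*pi/5) + 2*exp(2*I*pi/5))*conj(1) + 1*(1 + 2*exp(-2*I*pi/5) + exp(-4*I*pi/5) + exp(4*I*pi/5) + 2*exp(2*I*pi/5))*conj(1) + 1*(1 + 2*exp(-4*I*pi/5) + exp(-2*I*pi/5) + exp(2*I*pi/5) + 2*exp(4*I*pi/5))*conj(1)]
      = (1/5)[(7) + (1 + 2*exp(-4*I*pi/5) + exp(-2*I*pi/5) + exp(2*I*pi/5) + 2*exp(4*I*pi/5)) + (1 + 2*exp(-2*I*pi/5) + exp(-4*I*pi/5) + exp(4*I*pi/5) + 2*exp(2*I*pi/5)) + (1 + 2*exp(-2*I*pi/5) + exp(-4*I*pi/5) + exp(4*I*pi/5) + 2*exp(2*I*pi/5)) + (1 + 2*exp(-4*I*pi/5) + exp(-2*I*pi/5) + exp(2*I*pi/5) + 2*exp(4*I*pi/5))] = 5/5 = 1
  <chi_rho, chi_1> = (1/5)[1*(7)*conj(1) + 1*(1 + 2*exp(-4*I*pi/5) + exp(-2*I*pi/5) + exp(2*I*pi/5) + 2*exp(4*I*pi/5))*conj(exp(2*I*pi/5)) + 1*(1 + 2*exp(-2*I*pi/5) + exp(-4*I*pi/5) + exp(4*I*pi/5) + 2*exp(2*I*pi/5))*conj(exp(4*I*pi/5)) + 1*(1 + 2*exp(-2*I*pi/5) + exp(-4*I*pi/5) + exp(4*I*pi/5) + 2*exp(2*I*pi/5))*conj(exp(-4*I*pi/5)) + 1*(1 + 2*exp(-4*I*pi/5) + exp(-2*I*pi/5) + exp(2*I*pi/5) + 2*exp(4*I*pi/5))*conj(exp(-2*I*pi/5))]
      = (1/5)[(7) + (1 + exp(-2*I*pi/5) + exp(-4*I*pi/5) + 2*exp(4*I*pi/5) + 2*exp(2*I*pi/5)) + (1 + 2*exp(-2*I*pi/5) + exp(-4*I*pi/5) + exp(2*I*pi/5) + 2*exp(4*I*pi/5)) + (1 + 2*exp(-4*I*pi/5) + exp(-2*I*pi/5) + exp(4*I*pi/5) + 2*exp(2*I*pi/5)) + (1 + 2*exp(-2*I*pi/5) + 2*exp(-4*I*pi/5) + exp(4*I*pi/5) + exp(2*I*pi/5))] = 5/5 = 1
  <chi_rho, chi_2> = (1/5)[1*(7)*conj(1) + 1*(1 + 2*exp(-4*I*pi/5) + exp(-2*I*pi/5) + exp(2*I*pi/5) + 2*exp(4*I*pi/5))*conj(exp(4*I*pi/5)) + 1*(1 + 2*exp(-2*I*pi/5) + exp(-4*I*pi/5) + exp(4*I*pi/5) + 2*exp(2*I*pi/5))*conj(exp(-2*I*pi/5)) + 1*(1 + 2*exp(-2*I*pi/5) + exp(-4*I*pi/5) + exp(4*I*pi/5) + 2*exp(2*I*pi/5))*conj(exp(2*I*pi/5)) + 1*(1 + 2*exp(-4*I*pi/5) + exp(-2*I*pi/5) + exp(2*I*pi/5) + 2*exp(4*I*pi/5))*conj(exp(-4*I*pi/5))]
      = (1/5)[(7) + (2 + exp(-2*I*pi/5) + exp(-4*I*pi/5) + exp(4*I*pi/5) + 2*exp(2*I*pi/5)) + (2 + exp(-2*I*pi/5) + exp(-4*I*pi/5) + exp(2*I*pi/5) + 2*exp(4*I*pi/5)) + (2 + 2*exp(-4*I*pi/5) + exp(-2*I*pi/5) + exp(4*I*pi/5) + exp(2*I*pi/5)) + (2 + 2*exp(-2*I*pi/5) + exp(-4*I*pi/5) + exp(4*I*pi/5) + exp(2*I*pi/5))] = 10/5 = 2
  <chi_rho, chi_3> = (1/5)[1*(7)*conj(1) + 1*(1 + 2*exp(-4*I*pi/5) + exp(-2*I*pi/5) + exp(2*I*pi/5) + 2*exp(4*I*pi/5))*conj(exp(-4*I*pi/5)) + 1*(1 + 2*exp(-2*I*pi/5) + exp(-4*I*pi/5) + exp(4*I*pi/5) + 2*exp(2*I*pi/5))*conj(exp(2*I*pi/5)) + 1*(1 + 2*exp(-2*I*pi/5) + exp(-4*I*pi/5) + exp(4*I*pi/5) + 2*exp(2*I*pi/5))*conj(exp(-2*I*pi/5)) + 1*(1 + 2*exp(-4*I*pi/5) + exp(-2*I*pi/5) + exp(2*I*pi/5) + 2*exp(4*I*pi/5))*conj(exp(4*I*pi/5))]
      = (1/5)[(7) + (2 + 2*exp(-2*I*pi/5) + exp(-4*I*pi/5) + exp(4*I*pi/5) + exp(2*I*pi/5)) + (2 + 2*exp(-4*I*pi/5) + exp(-2*I*pi/5) + exp(4*I*pi/5) + exp(2*I*pi/5)) + (2 + exp(-2*I*pi/5) + exp(-4*I*pi/5) + exp(2*I*pi/5) + 2*exp(4*I*pi/5)) + (2 + exp(-2*I*pi/5) + exp(-4*I*pi/5) + exp(4*I*pi/5) + 2*exp(2*I*pi/5))] = 10/5 = 2
  <chi_rho, chi_4> = (1/5)[1*(7)*conj(1) + 1*(1 + 2*exp(-4*I*pi/5) + exp(-2*I*pi/5) + exp(2*I*pi/5) + 2*exp(4*I*pi/5))*conj(exp(-2*I*pi/5)) + 1*(1 + 2*exp(-2*I*pi/5) + exp(-4*I*pi/5) + exp(4*I*pi/5) + 2*exp(2*I*pi/5))*conj(exp(-4*I*pi/5)) + 1*(1 + 2*exp(-2*I*pi/5) + exp(-4*I*pi/5) + exp(4*I*pi/5) + 2*exp(2*I*pi/5))*conj(exp(4*I*pi/5)) + 1*(1 + 2*exp(-4*I*pi/5) + exp(-2*I*pi/5) + exp(2*I*pi/5) + 2*exp(4*I*pi/5))*conj(exp(2*I*pi/5))]
      = (1/5)[(7) + (1 + 2*exp(-2*I*pi/5) + 2*exp(-4*I*pi/5) + exp(4*I*pi/5) + exp(2*I*pi/5)) + (1 + 2*exp(-4*I*pi/5) + exp(-2*I*pi/5) + exp(4*I*pi/5) + 2*exp(2*I*pi/5)) + (1 + 2*exp(-2*I*pi/5) + exp(-4*I*pi/5) + exp(2*I*pi/5) + 2*exp(4*I*pi/5)) + (1 + exp(-2*I*pi/5) + exp(-4*I*pi/5) + 2*exp(4*I*pi/5) + 2*exp(2*I*pi/5))] = 5/5 = 1
(Exp terms are combined using exp(i*s)*conj(exp(i*t)) = exp(i*(s-t)), and sums of them are collapsed using the identity that for every m > 1 the m distinct m-th roots of unity sum to 0, e.g. 1 + exp(2*I*pi/3) + exp(-2*I*pi/3) = 0.)
Dimension check: dim(rho) = sum (mult * dim) = 1*1 + 1*1 + 2*1 + 2*1 + 1*1 = 7 = chi_rho(e) = 7.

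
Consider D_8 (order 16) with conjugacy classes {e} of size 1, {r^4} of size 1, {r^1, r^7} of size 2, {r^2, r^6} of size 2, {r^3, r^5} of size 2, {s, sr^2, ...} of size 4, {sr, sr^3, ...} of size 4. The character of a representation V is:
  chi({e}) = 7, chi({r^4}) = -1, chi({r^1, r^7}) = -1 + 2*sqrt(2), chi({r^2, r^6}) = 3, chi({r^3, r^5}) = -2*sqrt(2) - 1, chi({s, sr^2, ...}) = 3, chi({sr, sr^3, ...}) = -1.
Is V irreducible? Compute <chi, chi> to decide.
Not irreducible (reducible): <chi, chi> = 9 > 1.

Proof sketch: <chi, chi> = (1/|G|) sum_C |C| * |chi(C)|^2 = (1/16)[1*|7|^2 + 1*|-1|^2 + 2*|-1 + 2*sqrt(2)|^2 + 2*|3|^2 + 2*|-2*sqrt(2) - 1|^2 + 4*|3|^2 + 4*|-1|^2]
  = (1/16)[(49) + (1) + (18 - 8*sqrt(2)) + (18) + (8*sqrt(2) + 18) + (36) + (4)] = 144/16 = 9.
A character is irreducible iff <chi, chi> = 1, so this representation is reducible.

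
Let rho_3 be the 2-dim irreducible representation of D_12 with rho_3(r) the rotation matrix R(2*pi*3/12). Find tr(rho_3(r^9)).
chi_{rho_3}(r^9) = 2*cos(2*pi*3*9/12) = 0

Explanation: rho_3(r^9) is rotation by angle 2*pi*3*9/12, whose trace is 2*cos(2*pi*3*9/12) = 0.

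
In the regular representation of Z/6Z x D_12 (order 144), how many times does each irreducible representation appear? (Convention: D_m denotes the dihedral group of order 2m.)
Each irreducible V_i of dimension d_i appears with multiplicity d_i, i.e. rho_reg = (direct sum over all irreducibles V_i) d_i V_i. The irreducible dimensions for Z/6Z x D_12 are 1, 1, 1, 1, 1, 1, 1, 1, 1, 1, 1, 1, 1, 1, 1, 1, 1, 1, 1, 1, 1, 1, 1, 1, 2, 2, 2, 2, 2, 2, 2, 2, 2, 2, 2, 2, 2, 2, 2, 2, 2, 2, 2, 2, 2, 2, 2, 2, 2, 2, 2, 2, 2, 2: 24 irreducibles of dimension 1, each with multiplicity 1; 30 irreducibles of dimension 2, each with multiplicity 2. Total dimension 24*1*1 + 30*2*2 = 144 = |G|.

Reasoning: General theorem: in the regular representation of a finite group G, each irreducible appears with multiplicity equal to its dimension. Check: dim(rho_reg) = sum d_i^2 = 1 + 1 + 1 + 1 + 1 + 1 + 1 + 1 + 1 + 1 + 1 + 1 + 1 + 1 + 1 + 1 + 1 + 1 + 1 + 1 + 1 + 1 + 1 + 1 + 4 + 4 + 4 + 4 + 4 + 4 + 4 + 4 + 4 + 4 + 4 + 4 + 4 + 4 + 4 + 4 + 4 + 4 + 4 + 4 + 4 + 4 + 4 + 4 + 4 + 4 + 4 + 4 + 4 + 4 = 144 = |G|.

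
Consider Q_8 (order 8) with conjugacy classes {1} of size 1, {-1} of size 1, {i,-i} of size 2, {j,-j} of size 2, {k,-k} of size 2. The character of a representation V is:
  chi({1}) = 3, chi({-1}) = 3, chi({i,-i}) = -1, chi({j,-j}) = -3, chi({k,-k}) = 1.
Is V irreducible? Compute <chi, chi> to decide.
Not irreducible (reducible): <chi, chi> = 5 > 1.

Justification: <chi, chi> = (1/|G|) sum_C |C| * |chi(C)|^2 = (1/8)[1*|3|^2 + 1*|3|^2 + 2*|-1|^2 + 2*|-3|^2 + 2*|1|^2]
  = (1/8)[(9) + (9) + (2) + (18) + (2)] = 40/8 = 5.
A character is irreducible iff <chi, chi> = 1, so this representation is reducible.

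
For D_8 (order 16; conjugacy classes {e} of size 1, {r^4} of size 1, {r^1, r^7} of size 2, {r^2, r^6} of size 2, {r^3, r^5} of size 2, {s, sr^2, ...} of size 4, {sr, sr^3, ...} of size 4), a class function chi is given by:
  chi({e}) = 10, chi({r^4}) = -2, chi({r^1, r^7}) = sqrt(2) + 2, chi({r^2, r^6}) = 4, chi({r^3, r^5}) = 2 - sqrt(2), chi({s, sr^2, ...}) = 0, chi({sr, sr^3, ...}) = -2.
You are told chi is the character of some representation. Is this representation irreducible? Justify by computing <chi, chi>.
Not irreducible (reducible): <chi, chi> = 11 > 1.

Argument: <chi, chi> = (1/|G|) sum_C |C| * |chi(C)|^2 = (1/16)[1*|10|^2 + 1*|-2|^2 + 2*|sqrt(2) + 2|^2 + 2*|4|^2 + 2*|2 - sqrt(2)|^2 + 4*|0|^2 + 4*|-2|^2]
  = (1/16)[(100) + (4) + (8*sqrt(2) + 12) + (32) + (12 - 8*sqrt(2)) + (0) + (16)] = 176/16 = 11.
A character is irreducible iff <chi, chi> = 1, so this representation is reducible.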